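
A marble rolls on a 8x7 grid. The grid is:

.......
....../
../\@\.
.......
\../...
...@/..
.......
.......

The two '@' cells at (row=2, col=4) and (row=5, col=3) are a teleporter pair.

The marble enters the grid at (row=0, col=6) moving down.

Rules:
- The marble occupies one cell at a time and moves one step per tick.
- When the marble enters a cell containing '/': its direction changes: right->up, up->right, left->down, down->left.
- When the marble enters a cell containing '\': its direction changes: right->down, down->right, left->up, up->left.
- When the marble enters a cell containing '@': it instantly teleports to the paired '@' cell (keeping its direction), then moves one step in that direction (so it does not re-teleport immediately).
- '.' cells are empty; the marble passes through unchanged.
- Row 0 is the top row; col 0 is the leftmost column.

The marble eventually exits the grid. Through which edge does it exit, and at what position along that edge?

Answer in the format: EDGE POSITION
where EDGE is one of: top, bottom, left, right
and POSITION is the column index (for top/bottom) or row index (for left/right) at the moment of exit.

Answer: left 1

Derivation:
Step 1: enter (0,6), '.' pass, move down to (1,6)
Step 2: enter (1,6), '/' deflects down->left, move left to (1,5)
Step 3: enter (1,5), '.' pass, move left to (1,4)
Step 4: enter (1,4), '.' pass, move left to (1,3)
Step 5: enter (1,3), '.' pass, move left to (1,2)
Step 6: enter (1,2), '.' pass, move left to (1,1)
Step 7: enter (1,1), '.' pass, move left to (1,0)
Step 8: enter (1,0), '.' pass, move left to (1,-1)
Step 9: at (1,-1) — EXIT via left edge, pos 1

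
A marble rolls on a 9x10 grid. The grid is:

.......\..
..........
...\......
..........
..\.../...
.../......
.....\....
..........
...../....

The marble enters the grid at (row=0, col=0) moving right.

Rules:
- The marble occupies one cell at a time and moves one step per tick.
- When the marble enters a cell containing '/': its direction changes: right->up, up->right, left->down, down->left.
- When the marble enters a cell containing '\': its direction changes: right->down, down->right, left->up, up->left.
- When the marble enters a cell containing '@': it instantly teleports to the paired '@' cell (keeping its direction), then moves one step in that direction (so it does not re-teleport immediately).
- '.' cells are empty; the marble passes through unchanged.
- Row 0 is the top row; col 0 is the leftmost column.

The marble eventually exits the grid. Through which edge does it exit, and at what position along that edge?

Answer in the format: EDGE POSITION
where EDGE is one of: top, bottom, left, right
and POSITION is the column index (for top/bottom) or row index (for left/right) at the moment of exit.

Answer: bottom 7

Derivation:
Step 1: enter (0,0), '.' pass, move right to (0,1)
Step 2: enter (0,1), '.' pass, move right to (0,2)
Step 3: enter (0,2), '.' pass, move right to (0,3)
Step 4: enter (0,3), '.' pass, move right to (0,4)
Step 5: enter (0,4), '.' pass, move right to (0,5)
Step 6: enter (0,5), '.' pass, move right to (0,6)
Step 7: enter (0,6), '.' pass, move right to (0,7)
Step 8: enter (0,7), '\' deflects right->down, move down to (1,7)
Step 9: enter (1,7), '.' pass, move down to (2,7)
Step 10: enter (2,7), '.' pass, move down to (3,7)
Step 11: enter (3,7), '.' pass, move down to (4,7)
Step 12: enter (4,7), '.' pass, move down to (5,7)
Step 13: enter (5,7), '.' pass, move down to (6,7)
Step 14: enter (6,7), '.' pass, move down to (7,7)
Step 15: enter (7,7), '.' pass, move down to (8,7)
Step 16: enter (8,7), '.' pass, move down to (9,7)
Step 17: at (9,7) — EXIT via bottom edge, pos 7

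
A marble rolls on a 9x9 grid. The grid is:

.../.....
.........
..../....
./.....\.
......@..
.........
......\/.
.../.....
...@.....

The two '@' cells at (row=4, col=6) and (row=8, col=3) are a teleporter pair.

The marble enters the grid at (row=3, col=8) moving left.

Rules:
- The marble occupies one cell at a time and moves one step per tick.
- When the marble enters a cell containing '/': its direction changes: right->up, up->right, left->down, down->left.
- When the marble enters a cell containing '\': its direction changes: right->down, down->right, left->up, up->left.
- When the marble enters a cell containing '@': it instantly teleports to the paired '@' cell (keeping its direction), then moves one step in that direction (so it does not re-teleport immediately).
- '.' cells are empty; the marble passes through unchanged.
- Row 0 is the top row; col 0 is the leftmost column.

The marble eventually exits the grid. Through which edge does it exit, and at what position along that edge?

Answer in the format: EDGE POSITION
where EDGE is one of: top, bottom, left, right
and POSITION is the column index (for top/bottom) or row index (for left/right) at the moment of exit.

Step 1: enter (3,8), '.' pass, move left to (3,7)
Step 2: enter (3,7), '\' deflects left->up, move up to (2,7)
Step 3: enter (2,7), '.' pass, move up to (1,7)
Step 4: enter (1,7), '.' pass, move up to (0,7)
Step 5: enter (0,7), '.' pass, move up to (-1,7)
Step 6: at (-1,7) — EXIT via top edge, pos 7

Answer: top 7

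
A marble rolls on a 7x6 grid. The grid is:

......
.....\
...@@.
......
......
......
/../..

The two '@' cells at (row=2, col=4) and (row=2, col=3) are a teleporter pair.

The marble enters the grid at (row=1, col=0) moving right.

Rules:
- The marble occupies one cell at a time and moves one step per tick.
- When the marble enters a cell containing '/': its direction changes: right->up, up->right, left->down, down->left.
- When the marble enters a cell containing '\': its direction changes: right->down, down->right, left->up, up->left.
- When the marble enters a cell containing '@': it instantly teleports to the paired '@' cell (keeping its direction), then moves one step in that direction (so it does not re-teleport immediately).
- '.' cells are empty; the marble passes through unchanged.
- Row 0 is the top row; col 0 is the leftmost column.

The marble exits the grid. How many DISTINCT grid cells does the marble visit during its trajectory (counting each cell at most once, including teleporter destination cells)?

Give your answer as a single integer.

Step 1: enter (1,0), '.' pass, move right to (1,1)
Step 2: enter (1,1), '.' pass, move right to (1,2)
Step 3: enter (1,2), '.' pass, move right to (1,3)
Step 4: enter (1,3), '.' pass, move right to (1,4)
Step 5: enter (1,4), '.' pass, move right to (1,5)
Step 6: enter (1,5), '\' deflects right->down, move down to (2,5)
Step 7: enter (2,5), '.' pass, move down to (3,5)
Step 8: enter (3,5), '.' pass, move down to (4,5)
Step 9: enter (4,5), '.' pass, move down to (5,5)
Step 10: enter (5,5), '.' pass, move down to (6,5)
Step 11: enter (6,5), '.' pass, move down to (7,5)
Step 12: at (7,5) — EXIT via bottom edge, pos 5
Distinct cells visited: 11 (path length 11)

Answer: 11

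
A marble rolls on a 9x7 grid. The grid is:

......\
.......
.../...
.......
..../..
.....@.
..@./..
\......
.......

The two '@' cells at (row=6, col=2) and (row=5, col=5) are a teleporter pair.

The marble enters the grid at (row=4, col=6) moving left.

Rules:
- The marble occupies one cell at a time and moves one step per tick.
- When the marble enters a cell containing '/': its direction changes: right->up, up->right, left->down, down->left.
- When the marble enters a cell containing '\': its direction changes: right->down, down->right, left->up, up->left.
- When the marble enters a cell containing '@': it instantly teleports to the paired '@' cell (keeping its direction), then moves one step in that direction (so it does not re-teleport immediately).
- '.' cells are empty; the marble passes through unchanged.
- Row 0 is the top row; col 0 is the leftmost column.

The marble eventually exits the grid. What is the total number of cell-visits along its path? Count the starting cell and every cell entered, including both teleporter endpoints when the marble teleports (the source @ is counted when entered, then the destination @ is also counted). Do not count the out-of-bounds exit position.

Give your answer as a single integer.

Answer: 13

Derivation:
Step 1: enter (4,6), '.' pass, move left to (4,5)
Step 2: enter (4,5), '.' pass, move left to (4,4)
Step 3: enter (4,4), '/' deflects left->down, move down to (5,4)
Step 4: enter (5,4), '.' pass, move down to (6,4)
Step 5: enter (6,4), '/' deflects down->left, move left to (6,3)
Step 6: enter (6,3), '.' pass, move left to (6,2)
Step 7: enter (6,2), '@' teleport (6,2)->(5,5), also enter (5,5), move left to (5,4)
Step 8: enter (5,4), '.' pass, move left to (5,3)
Step 9: enter (5,3), '.' pass, move left to (5,2)
Step 10: enter (5,2), '.' pass, move left to (5,1)
Step 11: enter (5,1), '.' pass, move left to (5,0)
Step 12: enter (5,0), '.' pass, move left to (5,-1)
Step 13: at (5,-1) — EXIT via left edge, pos 5
Path length (cell visits): 13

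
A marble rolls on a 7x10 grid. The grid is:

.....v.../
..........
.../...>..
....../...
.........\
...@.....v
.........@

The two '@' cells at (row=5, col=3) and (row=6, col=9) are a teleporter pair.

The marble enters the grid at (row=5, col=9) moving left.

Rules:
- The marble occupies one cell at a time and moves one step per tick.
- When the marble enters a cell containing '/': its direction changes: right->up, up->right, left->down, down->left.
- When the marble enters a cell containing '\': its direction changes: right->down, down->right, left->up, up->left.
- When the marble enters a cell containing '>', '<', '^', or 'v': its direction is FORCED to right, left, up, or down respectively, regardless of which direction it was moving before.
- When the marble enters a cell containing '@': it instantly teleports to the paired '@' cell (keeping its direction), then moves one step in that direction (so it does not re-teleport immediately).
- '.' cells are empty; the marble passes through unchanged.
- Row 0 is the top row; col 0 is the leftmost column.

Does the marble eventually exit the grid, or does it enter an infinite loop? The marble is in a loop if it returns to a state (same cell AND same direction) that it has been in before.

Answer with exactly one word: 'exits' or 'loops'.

Step 1: enter (5,9), 'v' forces left->down, move down to (6,9)
Step 2: enter (6,9), '@' teleport (6,9)->(5,3), also enter (5,3), move down to (6,3)
Step 3: enter (6,3), '.' pass, move down to (7,3)
Step 4: at (7,3) — EXIT via bottom edge, pos 3

Answer: exits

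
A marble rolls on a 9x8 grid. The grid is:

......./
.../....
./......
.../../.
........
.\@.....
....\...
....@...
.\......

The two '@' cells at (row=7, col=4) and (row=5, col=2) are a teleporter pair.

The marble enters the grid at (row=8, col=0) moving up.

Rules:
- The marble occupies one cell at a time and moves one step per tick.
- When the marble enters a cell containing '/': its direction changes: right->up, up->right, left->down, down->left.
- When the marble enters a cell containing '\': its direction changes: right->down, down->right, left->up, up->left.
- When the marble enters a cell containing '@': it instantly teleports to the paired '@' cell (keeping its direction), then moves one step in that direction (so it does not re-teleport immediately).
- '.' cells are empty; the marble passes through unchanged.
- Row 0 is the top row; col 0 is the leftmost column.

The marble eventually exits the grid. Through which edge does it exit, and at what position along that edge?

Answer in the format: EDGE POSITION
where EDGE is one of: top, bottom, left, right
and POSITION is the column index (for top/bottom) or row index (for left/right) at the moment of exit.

Step 1: enter (8,0), '.' pass, move up to (7,0)
Step 2: enter (7,0), '.' pass, move up to (6,0)
Step 3: enter (6,0), '.' pass, move up to (5,0)
Step 4: enter (5,0), '.' pass, move up to (4,0)
Step 5: enter (4,0), '.' pass, move up to (3,0)
Step 6: enter (3,0), '.' pass, move up to (2,0)
Step 7: enter (2,0), '.' pass, move up to (1,0)
Step 8: enter (1,0), '.' pass, move up to (0,0)
Step 9: enter (0,0), '.' pass, move up to (-1,0)
Step 10: at (-1,0) — EXIT via top edge, pos 0

Answer: top 0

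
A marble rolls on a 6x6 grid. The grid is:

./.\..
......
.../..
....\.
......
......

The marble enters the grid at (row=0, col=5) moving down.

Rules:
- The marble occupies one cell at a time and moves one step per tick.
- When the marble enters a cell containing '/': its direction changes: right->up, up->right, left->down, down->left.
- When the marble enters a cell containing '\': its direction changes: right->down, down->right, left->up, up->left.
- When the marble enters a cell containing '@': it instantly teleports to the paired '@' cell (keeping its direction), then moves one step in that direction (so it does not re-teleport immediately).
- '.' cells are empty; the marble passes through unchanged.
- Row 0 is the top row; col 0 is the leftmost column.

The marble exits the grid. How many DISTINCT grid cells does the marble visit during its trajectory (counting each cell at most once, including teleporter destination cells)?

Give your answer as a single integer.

Step 1: enter (0,5), '.' pass, move down to (1,5)
Step 2: enter (1,5), '.' pass, move down to (2,5)
Step 3: enter (2,5), '.' pass, move down to (3,5)
Step 4: enter (3,5), '.' pass, move down to (4,5)
Step 5: enter (4,5), '.' pass, move down to (5,5)
Step 6: enter (5,5), '.' pass, move down to (6,5)
Step 7: at (6,5) — EXIT via bottom edge, pos 5
Distinct cells visited: 6 (path length 6)

Answer: 6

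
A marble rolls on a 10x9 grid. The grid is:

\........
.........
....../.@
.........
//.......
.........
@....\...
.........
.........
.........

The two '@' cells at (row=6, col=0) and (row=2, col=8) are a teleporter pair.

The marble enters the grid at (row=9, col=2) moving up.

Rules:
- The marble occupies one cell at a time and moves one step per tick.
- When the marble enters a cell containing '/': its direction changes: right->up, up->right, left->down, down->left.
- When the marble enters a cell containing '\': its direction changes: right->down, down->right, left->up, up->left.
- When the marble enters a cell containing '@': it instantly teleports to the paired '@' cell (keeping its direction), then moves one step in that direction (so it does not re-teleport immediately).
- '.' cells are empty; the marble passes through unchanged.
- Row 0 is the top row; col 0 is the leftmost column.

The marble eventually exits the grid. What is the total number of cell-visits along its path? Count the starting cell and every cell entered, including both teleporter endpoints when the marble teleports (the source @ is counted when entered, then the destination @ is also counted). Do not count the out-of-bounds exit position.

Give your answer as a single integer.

Step 1: enter (9,2), '.' pass, move up to (8,2)
Step 2: enter (8,2), '.' pass, move up to (7,2)
Step 3: enter (7,2), '.' pass, move up to (6,2)
Step 4: enter (6,2), '.' pass, move up to (5,2)
Step 5: enter (5,2), '.' pass, move up to (4,2)
Step 6: enter (4,2), '.' pass, move up to (3,2)
Step 7: enter (3,2), '.' pass, move up to (2,2)
Step 8: enter (2,2), '.' pass, move up to (1,2)
Step 9: enter (1,2), '.' pass, move up to (0,2)
Step 10: enter (0,2), '.' pass, move up to (-1,2)
Step 11: at (-1,2) — EXIT via top edge, pos 2
Path length (cell visits): 10

Answer: 10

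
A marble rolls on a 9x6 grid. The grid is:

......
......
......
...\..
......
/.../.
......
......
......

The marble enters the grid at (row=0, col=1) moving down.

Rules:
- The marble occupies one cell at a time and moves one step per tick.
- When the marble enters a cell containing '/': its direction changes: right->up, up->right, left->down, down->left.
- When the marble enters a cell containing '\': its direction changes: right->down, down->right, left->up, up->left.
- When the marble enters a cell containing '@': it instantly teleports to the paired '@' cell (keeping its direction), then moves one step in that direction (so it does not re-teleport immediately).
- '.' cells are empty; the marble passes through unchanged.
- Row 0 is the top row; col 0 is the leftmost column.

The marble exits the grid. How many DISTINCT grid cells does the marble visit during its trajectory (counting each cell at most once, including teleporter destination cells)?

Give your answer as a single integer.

Answer: 9

Derivation:
Step 1: enter (0,1), '.' pass, move down to (1,1)
Step 2: enter (1,1), '.' pass, move down to (2,1)
Step 3: enter (2,1), '.' pass, move down to (3,1)
Step 4: enter (3,1), '.' pass, move down to (4,1)
Step 5: enter (4,1), '.' pass, move down to (5,1)
Step 6: enter (5,1), '.' pass, move down to (6,1)
Step 7: enter (6,1), '.' pass, move down to (7,1)
Step 8: enter (7,1), '.' pass, move down to (8,1)
Step 9: enter (8,1), '.' pass, move down to (9,1)
Step 10: at (9,1) — EXIT via bottom edge, pos 1
Distinct cells visited: 9 (path length 9)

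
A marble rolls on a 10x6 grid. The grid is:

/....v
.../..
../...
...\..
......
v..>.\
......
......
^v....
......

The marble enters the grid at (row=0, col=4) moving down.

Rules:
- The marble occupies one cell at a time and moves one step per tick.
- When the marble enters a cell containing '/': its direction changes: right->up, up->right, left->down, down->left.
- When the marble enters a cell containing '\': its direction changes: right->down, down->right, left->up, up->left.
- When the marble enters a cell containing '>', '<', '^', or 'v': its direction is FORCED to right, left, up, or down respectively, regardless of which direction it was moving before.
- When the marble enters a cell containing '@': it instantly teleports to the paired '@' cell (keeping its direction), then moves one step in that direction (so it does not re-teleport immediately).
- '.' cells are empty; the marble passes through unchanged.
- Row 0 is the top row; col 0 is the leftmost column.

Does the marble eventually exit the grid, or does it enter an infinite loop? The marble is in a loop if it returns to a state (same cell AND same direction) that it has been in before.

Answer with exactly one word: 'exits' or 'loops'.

Step 1: enter (0,4), '.' pass, move down to (1,4)
Step 2: enter (1,4), '.' pass, move down to (2,4)
Step 3: enter (2,4), '.' pass, move down to (3,4)
Step 4: enter (3,4), '.' pass, move down to (4,4)
Step 5: enter (4,4), '.' pass, move down to (5,4)
Step 6: enter (5,4), '.' pass, move down to (6,4)
Step 7: enter (6,4), '.' pass, move down to (7,4)
Step 8: enter (7,4), '.' pass, move down to (8,4)
Step 9: enter (8,4), '.' pass, move down to (9,4)
Step 10: enter (9,4), '.' pass, move down to (10,4)
Step 11: at (10,4) — EXIT via bottom edge, pos 4

Answer: exits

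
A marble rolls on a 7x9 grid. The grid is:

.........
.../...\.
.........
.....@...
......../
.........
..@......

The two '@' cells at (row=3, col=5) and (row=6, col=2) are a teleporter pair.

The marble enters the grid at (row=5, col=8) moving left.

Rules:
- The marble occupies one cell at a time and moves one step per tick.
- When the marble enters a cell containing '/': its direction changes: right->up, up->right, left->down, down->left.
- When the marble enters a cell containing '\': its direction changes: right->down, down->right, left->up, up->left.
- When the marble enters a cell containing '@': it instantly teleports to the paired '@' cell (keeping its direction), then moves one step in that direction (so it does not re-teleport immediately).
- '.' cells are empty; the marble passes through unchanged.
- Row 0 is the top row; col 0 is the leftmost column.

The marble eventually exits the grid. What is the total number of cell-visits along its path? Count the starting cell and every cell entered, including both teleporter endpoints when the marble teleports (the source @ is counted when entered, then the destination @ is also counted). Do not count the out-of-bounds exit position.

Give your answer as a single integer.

Answer: 9

Derivation:
Step 1: enter (5,8), '.' pass, move left to (5,7)
Step 2: enter (5,7), '.' pass, move left to (5,6)
Step 3: enter (5,6), '.' pass, move left to (5,5)
Step 4: enter (5,5), '.' pass, move left to (5,4)
Step 5: enter (5,4), '.' pass, move left to (5,3)
Step 6: enter (5,3), '.' pass, move left to (5,2)
Step 7: enter (5,2), '.' pass, move left to (5,1)
Step 8: enter (5,1), '.' pass, move left to (5,0)
Step 9: enter (5,0), '.' pass, move left to (5,-1)
Step 10: at (5,-1) — EXIT via left edge, pos 5
Path length (cell visits): 9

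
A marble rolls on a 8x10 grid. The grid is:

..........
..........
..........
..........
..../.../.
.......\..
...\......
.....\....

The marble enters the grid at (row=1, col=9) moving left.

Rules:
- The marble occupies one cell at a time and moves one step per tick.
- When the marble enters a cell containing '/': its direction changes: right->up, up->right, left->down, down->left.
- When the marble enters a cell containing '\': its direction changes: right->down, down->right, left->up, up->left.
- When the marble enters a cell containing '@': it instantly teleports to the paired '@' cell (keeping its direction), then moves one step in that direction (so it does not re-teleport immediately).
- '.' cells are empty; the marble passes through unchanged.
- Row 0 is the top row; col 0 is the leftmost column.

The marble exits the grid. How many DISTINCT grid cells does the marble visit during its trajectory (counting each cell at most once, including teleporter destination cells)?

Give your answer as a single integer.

Answer: 10

Derivation:
Step 1: enter (1,9), '.' pass, move left to (1,8)
Step 2: enter (1,8), '.' pass, move left to (1,7)
Step 3: enter (1,7), '.' pass, move left to (1,6)
Step 4: enter (1,6), '.' pass, move left to (1,5)
Step 5: enter (1,5), '.' pass, move left to (1,4)
Step 6: enter (1,4), '.' pass, move left to (1,3)
Step 7: enter (1,3), '.' pass, move left to (1,2)
Step 8: enter (1,2), '.' pass, move left to (1,1)
Step 9: enter (1,1), '.' pass, move left to (1,0)
Step 10: enter (1,0), '.' pass, move left to (1,-1)
Step 11: at (1,-1) — EXIT via left edge, pos 1
Distinct cells visited: 10 (path length 10)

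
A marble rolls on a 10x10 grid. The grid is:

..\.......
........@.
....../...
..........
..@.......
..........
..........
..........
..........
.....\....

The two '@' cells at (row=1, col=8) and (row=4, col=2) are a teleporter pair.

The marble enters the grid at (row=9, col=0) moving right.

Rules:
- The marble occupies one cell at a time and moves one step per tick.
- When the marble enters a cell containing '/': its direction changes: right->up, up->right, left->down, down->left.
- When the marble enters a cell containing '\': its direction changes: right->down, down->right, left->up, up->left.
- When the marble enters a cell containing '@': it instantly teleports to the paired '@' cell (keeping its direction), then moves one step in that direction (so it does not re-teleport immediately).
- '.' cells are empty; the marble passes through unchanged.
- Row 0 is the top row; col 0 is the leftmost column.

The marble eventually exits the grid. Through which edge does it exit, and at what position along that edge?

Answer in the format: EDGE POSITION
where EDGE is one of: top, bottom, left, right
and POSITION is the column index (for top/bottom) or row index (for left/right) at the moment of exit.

Answer: bottom 5

Derivation:
Step 1: enter (9,0), '.' pass, move right to (9,1)
Step 2: enter (9,1), '.' pass, move right to (9,2)
Step 3: enter (9,2), '.' pass, move right to (9,3)
Step 4: enter (9,3), '.' pass, move right to (9,4)
Step 5: enter (9,4), '.' pass, move right to (9,5)
Step 6: enter (9,5), '\' deflects right->down, move down to (10,5)
Step 7: at (10,5) — EXIT via bottom edge, pos 5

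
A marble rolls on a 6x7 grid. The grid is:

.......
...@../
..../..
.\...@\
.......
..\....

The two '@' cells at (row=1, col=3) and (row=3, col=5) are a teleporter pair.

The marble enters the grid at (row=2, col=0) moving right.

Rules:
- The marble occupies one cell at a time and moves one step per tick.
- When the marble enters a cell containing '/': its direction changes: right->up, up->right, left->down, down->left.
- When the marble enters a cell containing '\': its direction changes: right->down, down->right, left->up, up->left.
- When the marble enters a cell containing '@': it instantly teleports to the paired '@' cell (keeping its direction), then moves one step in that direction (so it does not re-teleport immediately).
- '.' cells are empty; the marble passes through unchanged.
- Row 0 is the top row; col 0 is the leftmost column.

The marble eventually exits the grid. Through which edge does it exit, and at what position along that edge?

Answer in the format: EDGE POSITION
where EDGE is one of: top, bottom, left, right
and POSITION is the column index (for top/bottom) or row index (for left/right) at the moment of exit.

Answer: top 4

Derivation:
Step 1: enter (2,0), '.' pass, move right to (2,1)
Step 2: enter (2,1), '.' pass, move right to (2,2)
Step 3: enter (2,2), '.' pass, move right to (2,3)
Step 4: enter (2,3), '.' pass, move right to (2,4)
Step 5: enter (2,4), '/' deflects right->up, move up to (1,4)
Step 6: enter (1,4), '.' pass, move up to (0,4)
Step 7: enter (0,4), '.' pass, move up to (-1,4)
Step 8: at (-1,4) — EXIT via top edge, pos 4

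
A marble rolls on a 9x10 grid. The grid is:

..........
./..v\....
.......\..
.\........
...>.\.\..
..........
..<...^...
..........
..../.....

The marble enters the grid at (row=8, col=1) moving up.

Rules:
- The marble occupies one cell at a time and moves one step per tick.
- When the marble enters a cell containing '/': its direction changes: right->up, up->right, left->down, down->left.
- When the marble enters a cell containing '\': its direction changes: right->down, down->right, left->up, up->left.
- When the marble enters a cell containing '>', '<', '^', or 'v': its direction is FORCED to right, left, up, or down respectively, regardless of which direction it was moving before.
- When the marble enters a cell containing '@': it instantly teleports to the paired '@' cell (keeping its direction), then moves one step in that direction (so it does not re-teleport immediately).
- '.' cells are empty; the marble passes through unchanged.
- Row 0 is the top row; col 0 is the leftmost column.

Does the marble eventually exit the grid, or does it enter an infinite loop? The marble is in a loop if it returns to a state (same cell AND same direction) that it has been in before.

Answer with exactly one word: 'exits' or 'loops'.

Answer: exits

Derivation:
Step 1: enter (8,1), '.' pass, move up to (7,1)
Step 2: enter (7,1), '.' pass, move up to (6,1)
Step 3: enter (6,1), '.' pass, move up to (5,1)
Step 4: enter (5,1), '.' pass, move up to (4,1)
Step 5: enter (4,1), '.' pass, move up to (3,1)
Step 6: enter (3,1), '\' deflects up->left, move left to (3,0)
Step 7: enter (3,0), '.' pass, move left to (3,-1)
Step 8: at (3,-1) — EXIT via left edge, pos 3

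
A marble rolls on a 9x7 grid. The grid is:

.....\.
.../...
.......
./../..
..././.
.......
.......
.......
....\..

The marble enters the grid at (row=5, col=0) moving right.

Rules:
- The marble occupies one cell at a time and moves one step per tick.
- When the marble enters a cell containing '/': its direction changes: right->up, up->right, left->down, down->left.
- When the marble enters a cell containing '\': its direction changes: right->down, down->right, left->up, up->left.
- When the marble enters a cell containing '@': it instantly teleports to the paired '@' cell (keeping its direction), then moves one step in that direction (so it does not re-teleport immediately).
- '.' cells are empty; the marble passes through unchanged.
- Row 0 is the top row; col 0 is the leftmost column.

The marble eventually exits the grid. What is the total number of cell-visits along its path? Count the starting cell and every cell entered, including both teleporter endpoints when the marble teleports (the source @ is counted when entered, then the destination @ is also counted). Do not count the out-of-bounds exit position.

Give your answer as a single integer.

Answer: 7

Derivation:
Step 1: enter (5,0), '.' pass, move right to (5,1)
Step 2: enter (5,1), '.' pass, move right to (5,2)
Step 3: enter (5,2), '.' pass, move right to (5,3)
Step 4: enter (5,3), '.' pass, move right to (5,4)
Step 5: enter (5,4), '.' pass, move right to (5,5)
Step 6: enter (5,5), '.' pass, move right to (5,6)
Step 7: enter (5,6), '.' pass, move right to (5,7)
Step 8: at (5,7) — EXIT via right edge, pos 5
Path length (cell visits): 7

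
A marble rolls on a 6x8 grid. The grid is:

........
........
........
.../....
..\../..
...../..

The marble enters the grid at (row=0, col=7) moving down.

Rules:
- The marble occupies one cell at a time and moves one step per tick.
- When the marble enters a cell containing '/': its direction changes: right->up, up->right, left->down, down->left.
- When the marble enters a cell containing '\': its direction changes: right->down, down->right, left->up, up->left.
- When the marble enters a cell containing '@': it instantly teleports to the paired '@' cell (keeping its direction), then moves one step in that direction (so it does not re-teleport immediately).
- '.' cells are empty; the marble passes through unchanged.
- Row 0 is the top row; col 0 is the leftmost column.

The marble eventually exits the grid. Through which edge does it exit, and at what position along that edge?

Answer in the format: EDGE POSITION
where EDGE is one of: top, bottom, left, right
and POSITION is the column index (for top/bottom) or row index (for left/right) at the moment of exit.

Answer: bottom 7

Derivation:
Step 1: enter (0,7), '.' pass, move down to (1,7)
Step 2: enter (1,7), '.' pass, move down to (2,7)
Step 3: enter (2,7), '.' pass, move down to (3,7)
Step 4: enter (3,7), '.' pass, move down to (4,7)
Step 5: enter (4,7), '.' pass, move down to (5,7)
Step 6: enter (5,7), '.' pass, move down to (6,7)
Step 7: at (6,7) — EXIT via bottom edge, pos 7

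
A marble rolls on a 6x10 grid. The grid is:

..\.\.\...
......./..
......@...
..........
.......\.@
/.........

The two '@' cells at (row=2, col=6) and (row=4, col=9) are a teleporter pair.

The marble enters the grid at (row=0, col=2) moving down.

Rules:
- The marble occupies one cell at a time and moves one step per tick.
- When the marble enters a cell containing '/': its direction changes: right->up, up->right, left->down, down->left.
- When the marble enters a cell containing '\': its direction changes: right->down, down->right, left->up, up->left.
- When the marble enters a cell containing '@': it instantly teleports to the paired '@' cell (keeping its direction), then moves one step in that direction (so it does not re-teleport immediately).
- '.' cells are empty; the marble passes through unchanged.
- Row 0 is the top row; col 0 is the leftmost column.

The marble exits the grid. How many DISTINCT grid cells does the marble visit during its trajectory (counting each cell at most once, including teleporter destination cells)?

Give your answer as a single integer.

Step 1: enter (0,2), '\' deflects down->right, move right to (0,3)
Step 2: enter (0,3), '.' pass, move right to (0,4)
Step 3: enter (0,4), '\' deflects right->down, move down to (1,4)
Step 4: enter (1,4), '.' pass, move down to (2,4)
Step 5: enter (2,4), '.' pass, move down to (3,4)
Step 6: enter (3,4), '.' pass, move down to (4,4)
Step 7: enter (4,4), '.' pass, move down to (5,4)
Step 8: enter (5,4), '.' pass, move down to (6,4)
Step 9: at (6,4) — EXIT via bottom edge, pos 4
Distinct cells visited: 8 (path length 8)

Answer: 8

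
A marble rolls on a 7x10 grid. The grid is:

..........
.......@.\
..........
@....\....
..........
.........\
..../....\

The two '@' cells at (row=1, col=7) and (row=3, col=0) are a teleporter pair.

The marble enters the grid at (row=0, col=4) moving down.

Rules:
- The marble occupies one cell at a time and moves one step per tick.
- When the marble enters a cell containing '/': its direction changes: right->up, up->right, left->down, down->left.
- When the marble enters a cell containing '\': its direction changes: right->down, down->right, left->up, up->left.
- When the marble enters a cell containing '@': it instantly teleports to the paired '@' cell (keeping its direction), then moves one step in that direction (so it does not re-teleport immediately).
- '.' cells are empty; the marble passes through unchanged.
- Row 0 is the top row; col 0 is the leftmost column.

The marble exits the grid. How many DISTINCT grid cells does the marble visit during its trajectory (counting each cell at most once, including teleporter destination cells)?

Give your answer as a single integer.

Answer: 11

Derivation:
Step 1: enter (0,4), '.' pass, move down to (1,4)
Step 2: enter (1,4), '.' pass, move down to (2,4)
Step 3: enter (2,4), '.' pass, move down to (3,4)
Step 4: enter (3,4), '.' pass, move down to (4,4)
Step 5: enter (4,4), '.' pass, move down to (5,4)
Step 6: enter (5,4), '.' pass, move down to (6,4)
Step 7: enter (6,4), '/' deflects down->left, move left to (6,3)
Step 8: enter (6,3), '.' pass, move left to (6,2)
Step 9: enter (6,2), '.' pass, move left to (6,1)
Step 10: enter (6,1), '.' pass, move left to (6,0)
Step 11: enter (6,0), '.' pass, move left to (6,-1)
Step 12: at (6,-1) — EXIT via left edge, pos 6
Distinct cells visited: 11 (path length 11)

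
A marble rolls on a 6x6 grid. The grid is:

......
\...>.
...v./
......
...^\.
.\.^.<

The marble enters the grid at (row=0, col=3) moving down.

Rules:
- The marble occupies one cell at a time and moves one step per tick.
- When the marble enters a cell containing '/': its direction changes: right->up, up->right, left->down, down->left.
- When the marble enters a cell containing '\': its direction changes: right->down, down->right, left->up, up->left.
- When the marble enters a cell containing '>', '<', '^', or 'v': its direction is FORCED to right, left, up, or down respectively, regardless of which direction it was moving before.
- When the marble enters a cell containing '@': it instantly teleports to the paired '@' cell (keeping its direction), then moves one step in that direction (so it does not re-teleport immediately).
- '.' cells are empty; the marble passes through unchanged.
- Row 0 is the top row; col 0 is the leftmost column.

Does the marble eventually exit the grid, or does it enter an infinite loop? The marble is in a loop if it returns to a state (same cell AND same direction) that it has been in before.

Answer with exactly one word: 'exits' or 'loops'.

Answer: loops

Derivation:
Step 1: enter (0,3), '.' pass, move down to (1,3)
Step 2: enter (1,3), '.' pass, move down to (2,3)
Step 3: enter (2,3), 'v' forces down->down, move down to (3,3)
Step 4: enter (3,3), '.' pass, move down to (4,3)
Step 5: enter (4,3), '^' forces down->up, move up to (3,3)
Step 6: enter (3,3), '.' pass, move up to (2,3)
Step 7: enter (2,3), 'v' forces up->down, move down to (3,3)
Step 8: at (3,3) dir=down — LOOP DETECTED (seen before)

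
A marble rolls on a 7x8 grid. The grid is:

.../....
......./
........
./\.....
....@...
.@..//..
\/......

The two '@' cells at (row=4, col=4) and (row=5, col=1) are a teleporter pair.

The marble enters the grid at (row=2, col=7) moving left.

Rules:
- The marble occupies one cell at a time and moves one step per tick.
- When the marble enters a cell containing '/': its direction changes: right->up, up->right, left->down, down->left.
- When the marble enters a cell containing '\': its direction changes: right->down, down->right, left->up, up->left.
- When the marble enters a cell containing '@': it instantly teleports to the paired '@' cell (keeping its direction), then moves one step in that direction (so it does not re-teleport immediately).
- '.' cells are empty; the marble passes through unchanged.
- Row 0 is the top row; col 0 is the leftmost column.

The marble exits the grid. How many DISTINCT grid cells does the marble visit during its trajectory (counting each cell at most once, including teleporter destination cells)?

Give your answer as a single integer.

Step 1: enter (2,7), '.' pass, move left to (2,6)
Step 2: enter (2,6), '.' pass, move left to (2,5)
Step 3: enter (2,5), '.' pass, move left to (2,4)
Step 4: enter (2,4), '.' pass, move left to (2,3)
Step 5: enter (2,3), '.' pass, move left to (2,2)
Step 6: enter (2,2), '.' pass, move left to (2,1)
Step 7: enter (2,1), '.' pass, move left to (2,0)
Step 8: enter (2,0), '.' pass, move left to (2,-1)
Step 9: at (2,-1) — EXIT via left edge, pos 2
Distinct cells visited: 8 (path length 8)

Answer: 8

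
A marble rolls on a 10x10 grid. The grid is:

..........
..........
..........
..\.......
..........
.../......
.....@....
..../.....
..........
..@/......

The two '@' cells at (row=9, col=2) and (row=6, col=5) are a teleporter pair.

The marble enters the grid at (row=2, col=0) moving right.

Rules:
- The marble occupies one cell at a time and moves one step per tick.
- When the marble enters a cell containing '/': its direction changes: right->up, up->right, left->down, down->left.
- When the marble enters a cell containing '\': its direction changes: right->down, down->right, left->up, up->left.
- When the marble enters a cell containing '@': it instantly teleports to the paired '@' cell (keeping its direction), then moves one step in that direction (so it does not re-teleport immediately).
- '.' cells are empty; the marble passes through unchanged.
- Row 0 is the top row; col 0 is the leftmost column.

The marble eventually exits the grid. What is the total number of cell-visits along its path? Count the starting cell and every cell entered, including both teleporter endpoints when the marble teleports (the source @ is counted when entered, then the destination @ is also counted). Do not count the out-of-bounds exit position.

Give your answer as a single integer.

Answer: 10

Derivation:
Step 1: enter (2,0), '.' pass, move right to (2,1)
Step 2: enter (2,1), '.' pass, move right to (2,2)
Step 3: enter (2,2), '.' pass, move right to (2,3)
Step 4: enter (2,3), '.' pass, move right to (2,4)
Step 5: enter (2,4), '.' pass, move right to (2,5)
Step 6: enter (2,5), '.' pass, move right to (2,6)
Step 7: enter (2,6), '.' pass, move right to (2,7)
Step 8: enter (2,7), '.' pass, move right to (2,8)
Step 9: enter (2,8), '.' pass, move right to (2,9)
Step 10: enter (2,9), '.' pass, move right to (2,10)
Step 11: at (2,10) — EXIT via right edge, pos 2
Path length (cell visits): 10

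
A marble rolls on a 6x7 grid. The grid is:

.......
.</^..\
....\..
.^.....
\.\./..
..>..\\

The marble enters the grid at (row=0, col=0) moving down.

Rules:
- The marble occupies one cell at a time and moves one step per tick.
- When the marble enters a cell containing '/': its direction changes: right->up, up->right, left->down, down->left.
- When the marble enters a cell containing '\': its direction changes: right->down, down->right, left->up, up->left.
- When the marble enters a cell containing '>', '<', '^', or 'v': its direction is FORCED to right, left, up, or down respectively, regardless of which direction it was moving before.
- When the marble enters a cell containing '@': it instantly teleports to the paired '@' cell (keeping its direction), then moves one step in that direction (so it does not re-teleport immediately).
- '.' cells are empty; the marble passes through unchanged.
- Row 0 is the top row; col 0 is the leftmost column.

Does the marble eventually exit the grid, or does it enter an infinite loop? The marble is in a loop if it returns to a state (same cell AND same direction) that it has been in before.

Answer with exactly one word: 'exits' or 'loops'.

Answer: exits

Derivation:
Step 1: enter (0,0), '.' pass, move down to (1,0)
Step 2: enter (1,0), '.' pass, move down to (2,0)
Step 3: enter (2,0), '.' pass, move down to (3,0)
Step 4: enter (3,0), '.' pass, move down to (4,0)
Step 5: enter (4,0), '\' deflects down->right, move right to (4,1)
Step 6: enter (4,1), '.' pass, move right to (4,2)
Step 7: enter (4,2), '\' deflects right->down, move down to (5,2)
Step 8: enter (5,2), '>' forces down->right, move right to (5,3)
Step 9: enter (5,3), '.' pass, move right to (5,4)
Step 10: enter (5,4), '.' pass, move right to (5,5)
Step 11: enter (5,5), '\' deflects right->down, move down to (6,5)
Step 12: at (6,5) — EXIT via bottom edge, pos 5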